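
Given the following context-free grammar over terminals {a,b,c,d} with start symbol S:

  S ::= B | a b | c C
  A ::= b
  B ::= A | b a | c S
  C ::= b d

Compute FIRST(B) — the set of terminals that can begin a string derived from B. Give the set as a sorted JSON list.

Compute FIRST by fixpoint:
iter 1:
  A via A→b: +{b}
  B via B→A: +{b}
  B via B→c S: +{c}
  C via C→b d: +{b}
  S via S→B: +{b,c}
  S via S→a b: +{a}
  FIRST[S]={a,b,c}  FIRST[A]={b}  FIRST[B]={b,c}  FIRST[C]={b}
iter 2: done
  FIRST[S]={a,b,c}  FIRST[A]={b}  FIRST[B]={b,c}  FIRST[C]={b}

FIRST(B) = ["b", "c"]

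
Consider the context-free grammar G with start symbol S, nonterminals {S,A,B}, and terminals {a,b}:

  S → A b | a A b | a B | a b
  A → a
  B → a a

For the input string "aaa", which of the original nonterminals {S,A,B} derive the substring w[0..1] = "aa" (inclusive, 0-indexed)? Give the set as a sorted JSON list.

CNF form of G:
  S -> A T1 | T0 B | T0 T1 | T0 X2
  A -> a
  B -> T0 T0
  T0 -> a
  T1 -> b
  X2 -> A T1

Fill CYK table bottom-up, restricted to cells inside w[0..1]:
  [0..0]={A,T0}  "a"  orig:{A}
  [1..1]={A,T0}  "a"  orig:{A}
  [0..1]={B}  "aa"

Original NTs in T[0,1] deriving "aa": ["B"]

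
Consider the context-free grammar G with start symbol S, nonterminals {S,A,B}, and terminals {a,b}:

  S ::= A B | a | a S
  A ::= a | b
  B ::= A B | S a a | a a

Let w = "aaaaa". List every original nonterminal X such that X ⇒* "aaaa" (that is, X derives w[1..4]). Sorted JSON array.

CNF form of G:
  S -> A B | T0 S | a
  A -> a | b
  B -> A B | S X1 | T0 T0
  T0 -> a
  X1 -> T0 T0

CYK table (by increasing span), restricted to cells inside w[1..4]:
  T[1,1] 'a' = {A,S,T0}  orig:{A,S}
  T[2,2] 'a' = {A,S,T0}  orig:{A,S}
  T[3,3] 'a' = {A,S,T0}  orig:{A,S}
  T[4,4] 'a' = {A,S,T0}  orig:{A,S}
  T[1,2] 'aa' = {B,S,X1}  orig:{B,S}
  T[2,3] 'aa' = {B,S,X1}  orig:{B,S}
  T[3,4] 'aa' = {B,S,X1}  orig:{B,S}
  T[1,3] 'aaa' = {B,S}
  T[2,4] 'aaa' = {B,S}
  T[1,4] 'aaaa' = {B,S}

Original NTs in T[1,4] deriving "aaaa": ["B", "S"]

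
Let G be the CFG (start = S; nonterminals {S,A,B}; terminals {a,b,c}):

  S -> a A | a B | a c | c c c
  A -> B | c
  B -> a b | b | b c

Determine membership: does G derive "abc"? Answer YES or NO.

CNF form of G:
  S -> T0 A | T0 B | T0 T2 | T2 X3
  A -> T0 T1 | T1 T2 | b | c
  B -> T0 T1 | T1 T2 | b
  T0 -> a
  T1 -> b
  T2 -> c
  X3 -> T2 T2

CYK table (by increasing span):
  cell(0,0) a: {T0}  orig:{}
  cell(1,1) b: {A,B,T1}  orig:{A,B}
  cell(2,2) c: {A,T2}  orig:{A}
  cell(0,1) ab: {A,B,S}
  cell(1,2) bc: {A,B}
  cell(0,2) abc: {S}

S ∈ T[0,2] ⇒ YES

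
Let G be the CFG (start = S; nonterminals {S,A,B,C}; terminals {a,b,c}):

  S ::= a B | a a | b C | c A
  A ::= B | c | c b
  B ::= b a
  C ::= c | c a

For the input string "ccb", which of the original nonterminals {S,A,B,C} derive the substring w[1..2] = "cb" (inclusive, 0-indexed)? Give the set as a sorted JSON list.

CNF form of G:
  S -> T0 C | T1 B | T1 T1 | T2 A
  A -> T0 T1 | T2 T0 | c
  B -> T0 T1
  C -> T2 T1 | c
  T0 -> b
  T1 -> a
  T2 -> c

CYK fill — only the sub-triangle for w[1..2]:
  cell(1,1) c: {A,C,T2}  orig:{A,C}
  cell(2,2) b: {T0}  orig:{}
  cell(1,2) cb: {A}

Original NTs in T[1,2] deriving "cb": ["A"]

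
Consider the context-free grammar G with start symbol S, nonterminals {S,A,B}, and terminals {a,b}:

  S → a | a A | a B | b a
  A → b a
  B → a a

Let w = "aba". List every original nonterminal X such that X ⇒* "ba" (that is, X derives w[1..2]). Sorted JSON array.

Convert to CNF:
  S -> T0 T1 | T1 A | T1 B | a
  A -> T0 T1
  B -> T1 T1
  T0 -> b
  T1 -> a

Fill CYK table bottom-up (cells [i..j] with 1 ≤ i ≤ j ≤ 2 only):
  [1..1]={T0}  "b"  orig:{}
  [2..2]={S,T1}  "a"  orig:{S}
  [1..2]={A,S}  "ba"

Original NTs in T[1,2] deriving "ba": ["A", "S"]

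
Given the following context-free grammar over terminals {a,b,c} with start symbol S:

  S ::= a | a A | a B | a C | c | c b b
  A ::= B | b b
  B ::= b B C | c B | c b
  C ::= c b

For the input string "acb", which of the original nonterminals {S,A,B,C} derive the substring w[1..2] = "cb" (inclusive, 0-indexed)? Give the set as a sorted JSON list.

CNF form of G:
  S -> T1 X5 | T2 A | T2 B | T2 C | a | c
  A -> T0 T0 | T0 X3 | T1 B | T1 T0
  B -> T0 X4 | T1 B | T1 T0
  C -> T1 T0
  T0 -> b
  T1 -> c
  T2 -> a
  X3 -> B C
  X4 -> B C
  X5 -> T0 T0

Fill CYK table bottom-up — only the sub-triangle for w[1..2]:
  T[1,1] 'c' = {S,T1}  orig:{S}
  T[2,2] 'b' = {T0}  orig:{}
  T[1,2] 'cb' = {A,B,C}

Original NTs in T[1,2] deriving "cb": ["A", "B", "C"]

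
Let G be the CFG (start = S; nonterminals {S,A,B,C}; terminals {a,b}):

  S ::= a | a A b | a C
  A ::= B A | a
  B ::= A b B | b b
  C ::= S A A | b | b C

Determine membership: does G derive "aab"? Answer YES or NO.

Convert to CNF:
  S -> T1 C | T1 X4 | a
  A -> B A | a
  B -> A X2 | T0 T0
  C -> S X3 | T0 C | b
  T0 -> b
  T1 -> a
  X2 -> T0 B
  X3 -> A A
  X4 -> A T0

CYK table (by increasing span):
  cell(0,0) a: {A,S,T1}  orig:{A,S}
  cell(1,1) a: {A,S,T1}  orig:{A,S}
  cell(2,2) b: {C,T0}  orig:{C}
  cell(0,1) aa: {X3}  orig:{}
  cell(1,2) ab: {S,X4}  orig:{S}
  cell(0,2) aab: {S}

S ∈ T[0,2] ⇒ YES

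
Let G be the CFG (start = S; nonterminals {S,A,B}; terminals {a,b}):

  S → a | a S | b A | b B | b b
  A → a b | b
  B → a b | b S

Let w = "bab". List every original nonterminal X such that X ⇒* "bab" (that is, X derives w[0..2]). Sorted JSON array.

CNF form of G:
  S -> T0 S | T1 A | T1 B | T1 T1 | a
  A -> T0 T1 | b
  B -> T0 T1 | T1 S
  T0 -> a
  T1 -> b

Fill CYK table bottom-up — only the sub-triangle for w[0..2]:
  T[0,0] 'b' = {A,T1}  orig:{A}
  T[1,1] 'a' = {S,T0}  orig:{S}
  T[2,2] 'b' = {A,T1}  orig:{A}
  T[0,1] 'ba' = {B}
  T[1,2] 'ab' = {A,B}
  T[0,2] 'bab' = {S}

Original NTs in T[0,2] deriving "bab": ["S"]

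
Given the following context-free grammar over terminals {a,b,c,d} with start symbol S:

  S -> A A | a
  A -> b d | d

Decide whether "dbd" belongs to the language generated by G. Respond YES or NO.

CNF form of G:
  S -> A A | a
  A -> T0 T1 | d
  T0 -> b
  T1 -> d

Fill CYK table bottom-up:
  T[0,0] 'd' = {A,T1}  orig:{A}
  T[1,1] 'b' = {T0}  orig:{}
  T[2,2] 'd' = {A,T1}  orig:{A}
  T[0,1] 'db' = ∅
  T[1,2] 'bd' = {A}
  T[0,2] 'dbd' = {S}

S ∈ T[0,2] ⇒ YES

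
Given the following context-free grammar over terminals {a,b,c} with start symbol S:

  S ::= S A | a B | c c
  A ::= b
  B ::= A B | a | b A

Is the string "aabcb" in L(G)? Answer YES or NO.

CNF form of G:
  S -> S A | T1 B | T2 T2
  A -> b
  B -> A B | T0 A | a
  T0 -> b
  T1 -> a
  T2 -> c

CYK fill:
  [0..0]={B,T1}  "a"  orig:{B}
  [1..1]={B,T1}  "a"  orig:{B}
  [2..2]={A,T0}  "b"  orig:{A}
  [3..3]={T2}  "c"  orig:{}
  [4..4]={A,T0}  "b"  orig:{A}
  [0..1]={S}  "aa"
  [1..2]=∅  "ab"
  [2..3]=∅  "bc"
  [3..4]=∅  "cb"
  [0..2]={S}  "aab"
  [1..3]=∅  "abc"
  [2..4]=∅  "bcb"
  [0..3]=∅  "aabc"
  [1..4]=∅  "abcb"
  [0..4]=∅  "aabcb"

S ∉ T[0,4] ⇒ NO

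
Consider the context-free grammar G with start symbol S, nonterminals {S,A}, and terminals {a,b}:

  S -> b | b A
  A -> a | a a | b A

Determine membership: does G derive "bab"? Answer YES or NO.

Convert to CNF:
  S -> T1 A | b
  A -> T0 T0 | T1 A | a
  T0 -> a
  T1 -> b

Fill CYK table bottom-up:
  cell(0,0) b: {S,T1}  orig:{S}
  cell(1,1) a: {A,T0}  orig:{A}
  cell(2,2) b: {S,T1}  orig:{S}
  cell(0,1) ba: {A,S}
  cell(1,2) ab: ∅
  cell(0,2) bab: ∅

S ∉ T[0,2] ⇒ NO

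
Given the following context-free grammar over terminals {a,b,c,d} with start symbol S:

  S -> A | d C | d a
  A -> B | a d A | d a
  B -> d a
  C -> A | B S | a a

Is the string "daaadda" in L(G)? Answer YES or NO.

Convert to CNF:
  S -> T0 X4 | T1 C | T1 T0
  A -> T0 X2 | T1 T0
  B -> T1 T0
  C -> B S | T0 T0 | T0 X3 | T1 T0
  T0 -> a
  T1 -> d
  X2 -> T1 A
  X3 -> T1 A
  X4 -> T1 A

CYK table (by increasing span):
  [0..0]={T1}  "d"  orig:{}
  [1..1]={T0}  "a"  orig:{}
  [2..2]={T0}  "a"  orig:{}
  [3..3]={T0}  "a"  orig:{}
  [4..4]={T1}  "d"  orig:{}
  [5..5]={T1}  "d"  orig:{}
  [6..6]={T0}  "a"  orig:{}
  [0..1]={A,B,C,S}  "da"
  [1..2]={C}  "aa"
  [2..3]={C}  "aa"
  [3..4]=∅  "ad"
  [4..5]=∅  "dd"
  [5..6]={A,B,C,S}  "da"
  [0..2]={S}  "daa"
  [1..3]=∅  "aaa"
  [2..4]=∅  "aad"
  [3..5]=∅  "add"
  [4..6]={S,X2,X3,X4}  "dda"  orig:{S}
  [0..3]=∅  "daaa"
  [1..4]=∅  "aaad"
  [2..5]=∅  "aadd"
  [3..6]={A,C,S}  "adda"
  [0..4]=∅  "daaad"
  [1..5]=∅  "aaadd"
  [2..6]=∅  "aadda"
  [0..5]=∅  "daaadd"
  [1..6]=∅  "aaadda"
  [0..6]=∅  "daaadda"

S ∉ T[0,6] ⇒ NO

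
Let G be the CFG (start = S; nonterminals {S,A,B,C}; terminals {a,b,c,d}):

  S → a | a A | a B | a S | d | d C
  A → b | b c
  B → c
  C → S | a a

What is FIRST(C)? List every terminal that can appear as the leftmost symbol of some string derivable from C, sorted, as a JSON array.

FIRST iteration:
round 1:
  A via A→b: +{b}
  B via B→c: +{c}
  C via C→a a: +{a}
  S via S→a: +{a}
  S via S→d: +{d}
  S: {a,d}  A: {b}  B: {c}  C: {a}
round 2:
  C via C→S: +{d}
  S: {a,d}  A: {b}  B: {c}  C: {a,d}
round 3: (no change)
  S: {a,d}  A: {b}  B: {c}  C: {a,d}

FIRST(C) = ["a", "d"]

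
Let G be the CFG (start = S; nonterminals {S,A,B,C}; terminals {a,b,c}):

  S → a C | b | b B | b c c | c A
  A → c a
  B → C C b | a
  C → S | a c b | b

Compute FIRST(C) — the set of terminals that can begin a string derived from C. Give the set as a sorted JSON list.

FIRST sets, iterate to fixpoint:
[1]
  A via A→c a: +{c}
  B via B→a: +{a}
  C via C→a c b: +{a}
  C via C→b: +{b}
  S via S→a C: +{a}
  S via S→b: +{b}
  S via S→c A: +{c}
  S: {a,b,c}  A: {c}  B: {a}  C: {a,b}
[2]
  B via B→C C b: +{b}
  C via C→S: +{c}
  S: {a,b,c}  A: {c}  B: {a,b}  C: {a,b,c}
[3]
  B via B→C C b: +{c}
  S: {a,b,c}  A: {c}  B: {a,b,c}  C: {a,b,c}
[4] (stable)
  S: {a,b,c}  A: {c}  B: {a,b,c}  C: {a,b,c}

FIRST(C) = ["a", "b", "c"]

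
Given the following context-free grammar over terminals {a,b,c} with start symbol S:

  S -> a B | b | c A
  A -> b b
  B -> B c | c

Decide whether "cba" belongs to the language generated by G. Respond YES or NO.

Convert to CNF:
  S -> T1 A | T2 B | b
  A -> T0 T0
  B -> B T1 | c
  T0 -> b
  T1 -> c
  T2 -> a

CYK fill:
  T[0,0] 'c' = {B,T1}  orig:{B}
  T[1,1] 'b' = {S,T0}  orig:{S}
  T[2,2] 'a' = {T2}  orig:{}
  T[0,1] 'cb' = ∅
  T[1,2] 'ba' = ∅
  T[0,2] 'cba' = ∅

S ∉ T[0,2] ⇒ NO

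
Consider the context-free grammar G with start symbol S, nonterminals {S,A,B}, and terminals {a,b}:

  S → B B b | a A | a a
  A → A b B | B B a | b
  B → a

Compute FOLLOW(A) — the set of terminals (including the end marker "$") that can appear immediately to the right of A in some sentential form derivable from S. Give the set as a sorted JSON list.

FIRST iteration:
pass 1:
  A via A→b: +{b}
  B via B→a: +{a}
  S via S→B B b: +{a}
  FIRST(S)={a}  FIRST(A)={b}  FIRST(B)={a}
pass 2:
  A via A→B B a: +{a}
  FIRST(S)={a}  FIRST(A)={a,b}  FIRST(B)={a}
pass 3: — fixpoint
  FIRST(S)={a}  FIRST(A)={a,b}  FIRST(B)={a}

FOLLOW iteration:
seed FOLLOW(S) with $
round 1:
  A→A b B: FOLLOW(A) ⊇ FIRST(b) = {b}; new: +{b}
  A→A b B: FOLLOW(B) ⊇ FOLLOW(A) ⊇ {b}; new: +{b}
  A→B B a: FOLLOW(B) ⊇ FIRST(B) = {a}; new: +{a}
  S→a A: FOLLOW(A) ⊇ FOLLOW(S) ⊇ {$}; new: +{$}
  FOLLOW[S]={$}  FOLLOW[A]={$,b}  FOLLOW[B]={a,b}
round 2:
  A→A b B: FOLLOW(B) ⊇ FOLLOW(A) ⊇ {$,b}; new: +{$}
  FOLLOW[S]={$}  FOLLOW[A]={$,b}  FOLLOW[B]={$,a,b}
round 3: done
  FOLLOW[S]={$}  FOLLOW[A]={$,b}  FOLLOW[B]={$,a,b}

FOLLOW(A) = ["$", "b"]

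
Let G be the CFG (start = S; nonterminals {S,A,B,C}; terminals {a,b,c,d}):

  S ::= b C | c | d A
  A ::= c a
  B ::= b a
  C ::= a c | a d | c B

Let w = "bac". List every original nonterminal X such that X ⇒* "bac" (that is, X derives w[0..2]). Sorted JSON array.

CNF form of G:
  S -> T2 C | T3 A | c
  A -> T0 T1
  B -> T2 T1
  C -> T0 B | T1 T0 | T1 T3
  T0 -> c
  T1 -> a
  T2 -> b
  T3 -> d

Fill CYK table bottom-up — only the sub-triangle for w[0..2]:
  [0..0]={T2}  "b"  orig:{}
  [1..1]={T1}  "a"  orig:{}
  [2..2]={S,T0}  "c"  orig:{S}
  [0..1]={B}  "ba"
  [1..2]={C}  "ac"
  [0..2]={S}  "bac"

Original NTs in T[0,2] deriving "bac": ["S"]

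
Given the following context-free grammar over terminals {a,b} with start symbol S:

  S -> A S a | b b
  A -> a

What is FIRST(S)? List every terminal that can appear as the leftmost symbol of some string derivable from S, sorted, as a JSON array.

FIRST iteration:
pass 1:
  A via A→a: +{a}
  S via S→A S a: +{a}
  S via S→b b: +{b}
  FIRST[S]={a,b}  FIRST[A]={a}
pass 2: — fixpoint
  FIRST[S]={a,b}  FIRST[A]={a}

FIRST(S) = ["a", "b"]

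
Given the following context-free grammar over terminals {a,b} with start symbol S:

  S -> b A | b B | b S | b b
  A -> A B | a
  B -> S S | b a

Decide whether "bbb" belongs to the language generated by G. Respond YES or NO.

CNF form of G:
  S -> T0 A | T0 B | T0 S | T0 T0
  A -> A B | a
  B -> S S | T0 T1
  T0 -> b
  T1 -> a

Fill CYK table bottom-up:
  [0..0]={T0}  "b"  orig:{}
  [1..1]={T0}  "b"  orig:{}
  [2..2]={T0}  "b"  orig:{}
  [0..1]={S}  "bb"
  [1..2]={S}  "bb"
  [0..2]={S}  "bbb"

S ∈ T[0,2] ⇒ YES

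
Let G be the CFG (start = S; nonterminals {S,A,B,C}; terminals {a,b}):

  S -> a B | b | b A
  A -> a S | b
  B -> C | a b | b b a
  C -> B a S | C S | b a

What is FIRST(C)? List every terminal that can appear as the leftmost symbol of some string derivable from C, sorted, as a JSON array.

FIRST sets, iterate to fixpoint:
round 1:
  A via A→a S: +{a}
  A via A→b: +{b}
  B via B→a b: +{a}
  B via B→b b a: +{b}
  C via C→B a S: +{a,b}
  S via S→a B: +{a}
  S via S→b: +{b}
  FIRST(S)={a,b}  FIRST(A)={a,b}  FIRST(B)={a,b}  FIRST(C)={a,b}
round 2: (stable)
  FIRST(S)={a,b}  FIRST(A)={a,b}  FIRST(B)={a,b}  FIRST(C)={a,b}

FIRST(C) = ["a", "b"]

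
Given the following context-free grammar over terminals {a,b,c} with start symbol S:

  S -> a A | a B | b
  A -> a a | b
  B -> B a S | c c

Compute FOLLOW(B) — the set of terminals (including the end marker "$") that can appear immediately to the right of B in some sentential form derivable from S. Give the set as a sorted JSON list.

Compute FIRST by fixpoint:
round 1:
  A via A→a a: +{a}
  A via A→b: +{b}
  B via B→c c: +{c}
  S via S→a A: +{a}
  S via S→b: +{b}
  FIRST(S)={a,b}  FIRST(A)={a,b}  FIRST(B)={c}
round 2: — fixpoint
  FIRST(S)={a,b}  FIRST(A)={a,b}  FIRST(B)={c}

Compute FOLLOW by fixpoint:
seed FOLLOW(S) with $
[1]
  B→B a S: FOLLOW(B) ⊇ FIRST(a) = {a}; new: +{a}
  B→B a S: FOLLOW(S) ⊇ FOLLOW(B) ⊇ {a}; new: +{a}
  S→a A: FOLLOW(A) ⊇ FOLLOW(S) ⊇ {$,a}; new: +{$,a}
  S→a B: FOLLOW(B) ⊇ FOLLOW(S) ⊇ {$,a}; new: +{$}
  FOLLOW[S]={$,a}  FOLLOW[A]={$,a}  FOLLOW[B]={$,a}
[2] (stable)
  FOLLOW[S]={$,a}  FOLLOW[A]={$,a}  FOLLOW[B]={$,a}

FOLLOW(B) = ["$", "a"]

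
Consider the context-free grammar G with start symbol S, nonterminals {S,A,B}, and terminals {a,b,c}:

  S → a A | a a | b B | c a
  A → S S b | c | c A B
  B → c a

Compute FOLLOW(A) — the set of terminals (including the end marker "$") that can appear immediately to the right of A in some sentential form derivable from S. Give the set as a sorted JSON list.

FIRST sets, iterate to fixpoint:
pass 1:
  A via A→c: +{c}
  B via B→c a: +{c}
  S via S→a A: +{a}
  S via S→b B: +{b}
  S via S→c a: +{c}
  FIRST[S]={a,b,c}  FIRST[A]={c}  FIRST[B]={c}
pass 2:
  A via A→S S b: +{a,b}
  FIRST[S]={a,b,c}  FIRST[A]={a,b,c}  FIRST[B]={c}
pass 3: done
  FIRST[S]={a,b,c}  FIRST[A]={a,b,c}  FIRST[B]={c}

FOLLOW sets:
FOLLOW(S) := {$}
[1]
  A→S S b: FOLLOW(S) ⊇ FIRST(S) = {a,b,c}; new: +{a,b,c}
  A→c A B: FOLLOW(A) ⊇ FIRST(B) = {c}; new: +{c}
  A→c A B: FOLLOW(B) ⊇ FOLLOW(A) ⊇ {c}; new: +{c}
  S→a A: FOLLOW(A) ⊇ FOLLOW(S) ⊇ {$,a,b,c}; new: +{$,a,b}
  S→b B: FOLLOW(B) ⊇ FOLLOW(S) ⊇ {$,a,b,c}; new: +{$,a,b}
  FOLLOW[S]={$,a,b,c}  FOLLOW[A]={$,a,b,c}  FOLLOW[B]={$,a,b,c}
[2] done
  FOLLOW[S]={$,a,b,c}  FOLLOW[A]={$,a,b,c}  FOLLOW[B]={$,a,b,c}

FOLLOW(A) = ["$", "a", "b", "c"]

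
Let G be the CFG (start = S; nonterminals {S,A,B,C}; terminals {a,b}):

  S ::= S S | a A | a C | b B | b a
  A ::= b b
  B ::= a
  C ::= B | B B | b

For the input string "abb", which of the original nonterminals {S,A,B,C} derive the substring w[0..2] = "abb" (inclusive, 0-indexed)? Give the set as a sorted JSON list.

CNF form of G:
  S -> S S | T0 B | T0 T1 | T1 A | T1 C
  A -> T0 T0
  B -> a
  C -> B B | a | b
  T0 -> b
  T1 -> a

Fill CYK table bottom-up (cells [i..j] with 0 ≤ i ≤ j ≤ 2 only):
  [0..0]={B,C,T1}  "a"  orig:{B,C}
  [1..1]={C,T0}  "b"  orig:{C}
  [2..2]={C,T0}  "b"  orig:{C}
  [0..1]={S}  "ab"
  [1..2]={A}  "bb"
  [0..2]={S}  "abb"

Original NTs in T[0,2] deriving "abb": ["S"]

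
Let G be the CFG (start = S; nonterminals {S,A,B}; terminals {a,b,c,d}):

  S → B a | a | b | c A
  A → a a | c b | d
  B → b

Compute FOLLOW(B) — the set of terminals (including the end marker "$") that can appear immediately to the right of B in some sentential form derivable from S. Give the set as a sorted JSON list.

FIRST sets, iterate to fixpoint:
round 1:
  A via A→a a: +{a}
  A via A→c b: +{c}
  A via A→d: +{d}
  B via B→b: +{b}
  S via S→B a: +{b}
  S via S→a: +{a}
  S via S→c A: +{c}
  FIRST(S)={a,b,c}  FIRST(A)={a,c,d}  FIRST(B)={b}
round 2: — fixpoint
  FIRST(S)={a,b,c}  FIRST(A)={a,c,d}  FIRST(B)={b}

FOLLOW iteration:
FOLLOW(S) := {$}
[1]
  S→B a: FOLLOW(B) ⊇ FIRST(a) = {a}; new: +{a}
  S→c A: FOLLOW(A) ⊇ FOLLOW(S) ⊇ {$}; new: +{$}
  S: {$}  A: {$}  B: {a}
[2] (stable)
  S: {$}  A: {$}  B: {a}

FOLLOW(B) = ["a"]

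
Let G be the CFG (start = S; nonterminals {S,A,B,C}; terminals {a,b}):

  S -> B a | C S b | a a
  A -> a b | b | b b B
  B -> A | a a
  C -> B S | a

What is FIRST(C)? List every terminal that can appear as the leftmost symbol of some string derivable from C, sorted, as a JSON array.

FIRST iteration:
[1]
  A via A→a b: +{a}
  A via A→b: +{b}
  B via B→A: +{a,b}
  C via C→B S: +{a,b}
  S via S→B a: +{a,b}
  S: {a,b}  A: {a,b}  B: {a,b}  C: {a,b}
[2] done
  S: {a,b}  A: {a,b}  B: {a,b}  C: {a,b}

FIRST(C) = ["a", "b"]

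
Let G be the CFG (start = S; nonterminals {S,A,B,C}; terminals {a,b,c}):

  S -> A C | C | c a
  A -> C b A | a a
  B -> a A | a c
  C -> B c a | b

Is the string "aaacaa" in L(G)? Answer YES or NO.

CNF form of G:
  S -> A C | B X5 | T2 T1 | b
  A -> C X3 | T1 T1
  B -> T1 A | T1 T2
  C -> B X4 | b
  T0 -> b
  T1 -> a
  T2 -> c
  X3 -> T0 A
  X4 -> T2 T1
  X5 -> T2 T1

Fill CYK table bottom-up:
  [0..0]={T1}  "a"  orig:{}
  [1..1]={T1}  "a"  orig:{}
  [2..2]={T1}  "a"  orig:{}
  [3..3]={T2}  "c"  orig:{}
  [4..4]={T1}  "a"  orig:{}
  [5..5]={T1}  "a"  orig:{}
  [0..1]={A}  "aa"
  [1..2]={A}  "aa"
  [2..3]={B}  "ac"
  [3..4]={S,X4,X5}  "ca"  orig:{S}
  [4..5]={A}  "aa"
  [0..2]={B}  "aaa"
  [1..3]=∅  "aac"
  [2..4]=∅  "aca"
  [3..5]=∅  "caa"
  [0..3]=∅  "aaac"
  [1..4]=∅  "aaca"
  [2..5]=∅  "acaa"
  [0..4]={C,S}  "aaaca"
  [1..5]=∅  "aacaa"
  [0..5]=∅  "aaacaa"

S ∉ T[0,5] ⇒ NO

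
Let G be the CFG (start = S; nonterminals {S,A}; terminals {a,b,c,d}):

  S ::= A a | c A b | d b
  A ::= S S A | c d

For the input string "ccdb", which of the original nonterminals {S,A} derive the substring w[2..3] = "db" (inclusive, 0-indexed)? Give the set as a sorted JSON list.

CNF form of G:
  S -> A T2 | T0 X5 | T1 T3
  A -> S X4 | T0 T1
  T0 -> c
  T1 -> d
  T2 -> a
  T3 -> b
  X4 -> S A
  X5 -> A T3

Fill CYK table bottom-up — only the sub-triangle for w[2..3]:
  cell(2,2) d: {T1}  orig:{}
  cell(3,3) b: {T3}  orig:{}
  cell(2,3) db: {S}

Original NTs in T[2,3] deriving "db": ["S"]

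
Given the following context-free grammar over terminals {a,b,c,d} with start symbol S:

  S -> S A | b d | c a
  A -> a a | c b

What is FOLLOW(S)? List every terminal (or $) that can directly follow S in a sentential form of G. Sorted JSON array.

FIRST iteration:
pass 1:
  A via A→a a: +{a}
  A via A→c b: +{c}
  S via S→b d: +{b}
  S via S→c a: +{c}
  S: {b,c}  A: {a,c}
pass 2: (stable)
  S: {b,c}  A: {a,c}

FOLLOW sets:
FOLLOW(S) := {$}
pass 1:
  S→S A: FOLLOW(S) ⊇ FIRST(A) = {a,c}; new: +{a,c}
  S→S A: FOLLOW(A) ⊇ FOLLOW(S) ⊇ {$,a,c}; new: +{$,a,c}
  S: {$,a,c}  A: {$,a,c}
pass 2: (no change)
  S: {$,a,c}  A: {$,a,c}

FOLLOW(S) = ["$", "a", "c"]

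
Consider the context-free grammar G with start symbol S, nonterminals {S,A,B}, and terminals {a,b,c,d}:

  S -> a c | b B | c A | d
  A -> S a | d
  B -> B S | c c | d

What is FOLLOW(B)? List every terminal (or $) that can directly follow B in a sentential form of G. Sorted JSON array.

Compute FIRST by fixpoint:
iter 1:
  A via A→d: +{d}
  B via B→c c: +{c}
  B via B→d: +{d}
  S via S→a c: +{a}
  S via S→b B: +{b}
  S via S→c A: +{c}
  S via S→d: +{d}
  S: {a,b,c,d}  A: {d}  B: {c,d}
iter 2:
  A via A→S a: +{a,b,c}
  S: {a,b,c,d}  A: {a,b,c,d}  B: {c,d}
iter 3: done
  S: {a,b,c,d}  A: {a,b,c,d}  B: {c,d}

Compute FOLLOW by fixpoint:
seed FOLLOW(S) with $
[1]
  A→S a: FOLLOW(S) ⊇ FIRST(a) = {a}; new: +{a}
  B→B S: FOLLOW(B) ⊇ FIRST(S) = {a,b,c,d}; new: +{a,b,c,d}
  B→B S: FOLLOW(S) ⊇ FOLLOW(B) ⊇ {a,b,c,d}; new: +{b,c,d}
  S→b B: FOLLOW(B) ⊇ FOLLOW(S) ⊇ {$,a,b,c,d}; new: +{$}
  S→c A: FOLLOW(A) ⊇ FOLLOW(S) ⊇ {$,a,b,c,d}; new: +{$,a,b,c,d}
  S: {$,a,b,c,d}  A: {$,a,b,c,d}  B: {$,a,b,c,d}
[2] (no change)
  S: {$,a,b,c,d}  A: {$,a,b,c,d}  B: {$,a,b,c,d}

FOLLOW(B) = ["$", "a", "b", "c", "d"]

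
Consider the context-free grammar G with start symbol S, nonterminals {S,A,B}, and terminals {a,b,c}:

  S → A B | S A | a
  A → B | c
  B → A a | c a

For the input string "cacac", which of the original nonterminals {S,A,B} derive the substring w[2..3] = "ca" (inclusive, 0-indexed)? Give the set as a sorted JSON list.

Convert to CNF:
  S -> A B | S A | a
  A -> A T0 | T1 T0 | c
  B -> A T0 | T1 T0
  T0 -> a
  T1 -> c

Fill CYK table bottom-up (cells [i..j] with 2 ≤ i ≤ j ≤ 3 only):
  [2..2]={A,T1}  "c"  orig:{A}
  [3..3]={S,T0}  "a"  orig:{S}
  [2..3]={A,B}  "ca"

Original NTs in T[2,3] deriving "ca": ["A", "B"]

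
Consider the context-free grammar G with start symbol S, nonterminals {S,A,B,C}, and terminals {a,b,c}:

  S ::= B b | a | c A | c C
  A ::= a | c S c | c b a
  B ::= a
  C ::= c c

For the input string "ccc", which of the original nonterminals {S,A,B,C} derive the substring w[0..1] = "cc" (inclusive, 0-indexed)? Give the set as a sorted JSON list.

CNF form of G:
  S -> B T1 | T0 A | T0 C | a
  A -> T0 X3 | T0 X4 | a
  B -> a
  C -> T0 T0
  T0 -> c
  T1 -> b
  T2 -> a
  X3 -> S T0
  X4 -> T1 T2

CYK table (by increasing span) — only the sub-triangle for w[0..1]:
  [0..0]={T0}  "c"  orig:{}
  [1..1]={T0}  "c"  orig:{}
  [0..1]={C}  "cc"

Original NTs in T[0,1] deriving "cc": ["C"]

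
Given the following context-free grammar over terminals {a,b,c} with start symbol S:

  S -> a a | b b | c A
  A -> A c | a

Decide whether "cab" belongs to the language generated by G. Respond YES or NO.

Convert to CNF:
  S -> T0 A | T1 T1 | T2 T2
  A -> A T0 | a
  T0 -> c
  T1 -> a
  T2 -> b

Fill CYK table bottom-up:
  cell(0,0) c: {T0}  orig:{}
  cell(1,1) a: {A,T1}  orig:{A}
  cell(2,2) b: {T2}  orig:{}
  cell(0,1) ca: {S}
  cell(1,2) ab: ∅
  cell(0,2) cab: ∅

S ∉ T[0,2] ⇒ NO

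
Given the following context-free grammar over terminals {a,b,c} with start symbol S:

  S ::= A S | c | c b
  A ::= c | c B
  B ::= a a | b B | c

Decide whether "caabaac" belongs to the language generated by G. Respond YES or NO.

CNF form of G:
  S -> A S | T0 T2 | c
  A -> T0 B | c
  B -> T1 T1 | T2 B | c
  T0 -> c
  T1 -> a
  T2 -> b

CYK table (by increasing span):
  cell(0,0) c: {A,B,S,T0}  orig:{A,B,S}
  cell(1,1) a: {T1}  orig:{}
  cell(2,2) a: {T1}  orig:{}
  cell(3,3) b: {T2}  orig:{}
  cell(4,4) a: {T1}  orig:{}
  cell(5,5) a: {T1}  orig:{}
  cell(6,6) c: {A,B,S,T0}  orig:{A,B,S}
  cell(0,1) ca: ∅
  cell(1,2) aa: {B}
  cell(2,3) ab: ∅
  cell(3,4) ba: ∅
  cell(4,5) aa: {B}
  cell(5,6) ac: ∅
  cell(0,2) caa: {A}
  cell(1,3) aab: ∅
  cell(2,4) aba: ∅
  cell(3,5) baa: {B}
  cell(4,6) aac: ∅
  cell(0,3) caab: ∅
  cell(1,4) aaba: ∅
  cell(2,5) abaa: ∅
  cell(3,6) baac: ∅
  cell(0,4) caaba: ∅
  cell(1,5) aabaa: ∅
  cell(2,6) abaac: ∅
  cell(0,5) caabaa: ∅
  cell(1,6) aabaac: ∅
  cell(0,6) caabaac: ∅

S ∉ T[0,6] ⇒ NO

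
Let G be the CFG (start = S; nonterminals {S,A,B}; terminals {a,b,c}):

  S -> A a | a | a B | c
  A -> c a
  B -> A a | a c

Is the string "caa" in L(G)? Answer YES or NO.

Convert to CNF:
  S -> A T1 | T1 B | a | c
  A -> T0 T1
  B -> A T1 | T1 T0
  T0 -> c
  T1 -> a

CYK table (by increasing span):
  cell(0,0) c: {S,T0}  orig:{S}
  cell(1,1) a: {S,T1}  orig:{S}
  cell(2,2) a: {S,T1}  orig:{S}
  cell(0,1) ca: {A}
  cell(1,2) aa: ∅
  cell(0,2) caa: {B,S}

S ∈ T[0,2] ⇒ YES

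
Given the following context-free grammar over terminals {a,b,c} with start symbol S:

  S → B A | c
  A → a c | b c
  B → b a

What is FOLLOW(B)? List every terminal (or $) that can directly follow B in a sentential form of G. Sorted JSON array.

Compute FIRST by fixpoint:
round 1:
  A via A→a c: +{a}
  A via A→b c: +{b}
  B via B→b a: +{b}
  S via S→B A: +{b}
  S via S→c: +{c}
  FIRST(S)={b,c}  FIRST(A)={a,b}  FIRST(B)={b}
round 2: done
  FIRST(S)={b,c}  FIRST(A)={a,b}  FIRST(B)={b}

Compute FOLLOW by fixpoint:
initialize: $ ∈ FOLLOW(S)
pass 1:
  S→B A: FOLLOW(B) ⊇ FIRST(A) = {a,b}; new: +{a,b}
  S→B A: FOLLOW(A) ⊇ FOLLOW(S) ⊇ {$}; new: +{$}
  FOLLOW(S)={$}  FOLLOW(A)={$}  FOLLOW(B)={a,b}
pass 2: — fixpoint
  FOLLOW(S)={$}  FOLLOW(A)={$}  FOLLOW(B)={a,b}

FOLLOW(B) = ["a", "b"]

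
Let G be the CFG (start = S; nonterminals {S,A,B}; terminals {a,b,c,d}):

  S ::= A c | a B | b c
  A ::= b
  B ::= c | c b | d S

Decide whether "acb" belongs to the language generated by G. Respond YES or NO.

Convert to CNF:
  S -> A T0 | T1 T0 | T3 B
  A -> b
  B -> T0 T1 | T2 S | c
  T0 -> c
  T1 -> b
  T2 -> d
  T3 -> a

CYK fill:
  cell(0,0) a: {T3}  orig:{}
  cell(1,1) c: {B,T0}  orig:{B}
  cell(2,2) b: {A,T1}  orig:{A}
  cell(0,1) ac: {S}
  cell(1,2) cb: {B}
  cell(0,2) acb: {S}

S ∈ T[0,2] ⇒ YES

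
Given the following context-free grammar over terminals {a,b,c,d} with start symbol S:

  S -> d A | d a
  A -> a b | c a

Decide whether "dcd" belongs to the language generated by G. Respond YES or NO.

CNF form of G:
  S -> T3 A | T3 T0
  A -> T0 T1 | T2 T0
  T0 -> a
  T1 -> b
  T2 -> c
  T3 -> d

CYK fill:
  [0..0]={T3}  "d"  orig:{}
  [1..1]={T2}  "c"  orig:{}
  [2..2]={T3}  "d"  orig:{}
  [0..1]=∅  "dc"
  [1..2]=∅  "cd"
  [0..2]=∅  "dcd"

S ∉ T[0,2] ⇒ NO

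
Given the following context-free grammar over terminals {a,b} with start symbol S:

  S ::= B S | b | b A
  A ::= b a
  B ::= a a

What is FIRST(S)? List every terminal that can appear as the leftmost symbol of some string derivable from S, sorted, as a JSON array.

FIRST iteration:
iter 1:
  A via A→b a: +{b}
  B via B→a a: +{a}
  S via S→B S: +{a}
  S via S→b: +{b}
  FIRST(S)={a,b}  FIRST(A)={b}  FIRST(B)={a}
iter 2: done
  FIRST(S)={a,b}  FIRST(A)={b}  FIRST(B)={a}

FIRST(S) = ["a", "b"]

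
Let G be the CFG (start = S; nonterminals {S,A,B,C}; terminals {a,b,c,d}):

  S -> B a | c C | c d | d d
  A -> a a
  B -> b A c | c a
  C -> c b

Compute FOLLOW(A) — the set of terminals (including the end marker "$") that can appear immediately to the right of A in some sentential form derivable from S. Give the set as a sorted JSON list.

FIRST iteration:
[1]
  A via A→a a: +{a}
  B via B→b A c: +{b}
  B via B→c a: +{c}
  C via C→c b: +{c}
  S via S→B a: +{b,c}
  S via S→d d: +{d}
  FIRST[S]={b,c,d}  FIRST[A]={a}  FIRST[B]={b,c}  FIRST[C]={c}
[2] — fixpoint
  FIRST[S]={b,c,d}  FIRST[A]={a}  FIRST[B]={b,c}  FIRST[C]={c}

FOLLOW iteration:
seed FOLLOW(S) with $
pass 1:
  B→b A c: FOLLOW(A) ⊇ FIRST(c) = {c}; new: +{c}
  S→B a: FOLLOW(B) ⊇ FIRST(a) = {a}; new: +{a}
  S→c C: FOLLOW(C) ⊇ FOLLOW(S) ⊇ {$}; new: +{$}
  FOLLOW(S)={$}  FOLLOW(A)={c}  FOLLOW(B)={a}  FOLLOW(C)={$}
pass 2: done
  FOLLOW(S)={$}  FOLLOW(A)={c}  FOLLOW(B)={a}  FOLLOW(C)={$}

FOLLOW(A) = ["c"]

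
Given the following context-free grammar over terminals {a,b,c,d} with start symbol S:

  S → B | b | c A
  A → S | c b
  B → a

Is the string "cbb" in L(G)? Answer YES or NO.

Convert to CNF:
  S -> T0 A | a | b
  A -> T0 A | T0 T1 | a | b
  B -> a
  T0 -> c
  T1 -> b

CYK fill:
  cell(0,0) c: {T0}  orig:{}
  cell(1,1) b: {A,S,T1}  orig:{A,S}
  cell(2,2) b: {A,S,T1}  orig:{A,S}
  cell(0,1) cb: {A,S}
  cell(1,2) bb: ∅
  cell(0,2) cbb: ∅

S ∉ T[0,2] ⇒ NO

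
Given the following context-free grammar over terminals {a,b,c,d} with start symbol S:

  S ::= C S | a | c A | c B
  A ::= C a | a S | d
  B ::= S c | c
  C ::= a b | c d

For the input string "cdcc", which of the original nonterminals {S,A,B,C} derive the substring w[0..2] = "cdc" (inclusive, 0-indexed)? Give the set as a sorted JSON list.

CNF form of G:
  S -> C S | T1 A | T1 B | a
  A -> C T0 | T0 S | d
  B -> S T1 | c
  C -> T0 T2 | T1 T3
  T0 -> a
  T1 -> c
  T2 -> b
  T3 -> d

CYK table (by increasing span) (cells [i..j] with 0 ≤ i ≤ j ≤ 2 only):
  cell(0,0) c: {B,T1}  orig:{B}
  cell(1,1) d: {A,T3}  orig:{A}
  cell(2,2) c: {B,T1}  orig:{B}
  cell(0,1) cd: {C,S}
  cell(1,2) dc: ∅
  cell(0,2) cdc: {B}

Original NTs in T[0,2] deriving "cdc": ["B"]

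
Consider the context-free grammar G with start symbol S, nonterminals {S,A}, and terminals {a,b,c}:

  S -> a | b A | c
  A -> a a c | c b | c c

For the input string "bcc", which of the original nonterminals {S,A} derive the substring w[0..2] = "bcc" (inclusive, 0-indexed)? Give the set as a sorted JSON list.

CNF form of G:
  S -> T2 A | a | c
  A -> T0 X3 | T1 T1 | T1 T2
  T0 -> a
  T1 -> c
  T2 -> b
  X3 -> T0 T1

Fill CYK table bottom-up, restricted to cells inside w[0..2]:
  [0..0]={T2}  "b"  orig:{}
  [1..1]={S,T1}  "c"  orig:{S}
  [2..2]={S,T1}  "c"  orig:{S}
  [0..1]=∅  "bc"
  [1..2]={A}  "cc"
  [0..2]={S}  "bcc"

Original NTs in T[0,2] deriving "bcc": ["S"]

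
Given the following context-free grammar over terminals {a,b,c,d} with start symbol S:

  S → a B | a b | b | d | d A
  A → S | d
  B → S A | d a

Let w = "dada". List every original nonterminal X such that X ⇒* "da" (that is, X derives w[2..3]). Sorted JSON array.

CNF form of G:
  S -> T0 B | T0 T1 | T2 A | b | d
  A -> T0 B | T0 T1 | T2 A | b | d
  B -> S A | T2 T0
  T0 -> a
  T1 -> b
  T2 -> d

CYK table (by increasing span), restricted to cells inside w[2..3]:
  cell(2,2) d: {A,S,T2}  orig:{A,S}
  cell(3,3) a: {T0}  orig:{}
  cell(2,3) da: {B}

Original NTs in T[2,3] deriving "da": ["B"]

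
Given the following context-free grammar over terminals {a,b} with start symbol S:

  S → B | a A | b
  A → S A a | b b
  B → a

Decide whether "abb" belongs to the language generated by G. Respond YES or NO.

Convert to CNF:
  S -> T0 A | a | b
  A -> S X2 | T1 T1
  B -> a
  T0 -> a
  T1 -> b
  X2 -> A T0

CYK table (by increasing span):
  T[0,0] 'a' = {B,S,T0}  orig:{B,S}
  T[1,1] 'b' = {S,T1}  orig:{S}
  T[2,2] 'b' = {S,T1}  orig:{S}
  T[0,1] 'ab' = ∅
  T[1,2] 'bb' = {A}
  T[0,2] 'abb' = {S}

S ∈ T[0,2] ⇒ YES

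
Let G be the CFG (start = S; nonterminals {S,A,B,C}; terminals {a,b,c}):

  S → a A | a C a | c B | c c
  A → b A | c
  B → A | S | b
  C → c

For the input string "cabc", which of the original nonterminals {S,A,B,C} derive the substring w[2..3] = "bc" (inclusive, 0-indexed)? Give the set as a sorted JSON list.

Convert to CNF:
  S -> T1 A | T1 X4 | T2 B | T2 T2
  A -> T0 A | c
  B -> T0 A | T1 A | T1 X3 | T2 B | T2 T2 | b | c
  C -> c
  T0 -> b
  T1 -> a
  T2 -> c
  X3 -> C T1
  X4 -> C T1

CYK fill (cells [i..j] with 2 ≤ i ≤ j ≤ 3 only):
  T[2,2] 'b' = {B,T0}  orig:{B}
  T[3,3] 'c' = {A,B,C,T2}  orig:{A,B,C}
  T[2,3] 'bc' = {A,B}

Original NTs in T[2,3] deriving "bc": ["A", "B"]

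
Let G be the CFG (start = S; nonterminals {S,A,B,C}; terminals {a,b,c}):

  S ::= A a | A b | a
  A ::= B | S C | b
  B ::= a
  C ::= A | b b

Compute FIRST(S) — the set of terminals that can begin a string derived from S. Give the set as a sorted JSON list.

Compute FIRST by fixpoint:
[1]
  A via A→b: +{b}
  B via B→a: +{a}
  C via C→A: +{b}
  S via S→A a: +{b}
  S via S→a: +{a}
  FIRST[S]={a,b}  FIRST[A]={b}  FIRST[B]={a}  FIRST[C]={b}
[2]
  A via A→B: +{a}
  C via C→A: +{a}
  FIRST[S]={a,b}  FIRST[A]={a,b}  FIRST[B]={a}  FIRST[C]={a,b}
[3] done
  FIRST[S]={a,b}  FIRST[A]={a,b}  FIRST[B]={a}  FIRST[C]={a,b}

FIRST(S) = ["a", "b"]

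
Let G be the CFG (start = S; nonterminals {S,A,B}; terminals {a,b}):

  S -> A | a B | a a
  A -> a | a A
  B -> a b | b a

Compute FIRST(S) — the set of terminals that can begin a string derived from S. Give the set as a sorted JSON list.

FIRST sets, iterate to fixpoint:
round 1:
  A via A→a: +{a}
  B via B→a b: +{a}
  B via B→b a: +{b}
  S via S→A: +{a}
  FIRST[S]={a}  FIRST[A]={a}  FIRST[B]={a,b}
round 2: (stable)
  FIRST[S]={a}  FIRST[A]={a}  FIRST[B]={a,b}

FIRST(S) = ["a"]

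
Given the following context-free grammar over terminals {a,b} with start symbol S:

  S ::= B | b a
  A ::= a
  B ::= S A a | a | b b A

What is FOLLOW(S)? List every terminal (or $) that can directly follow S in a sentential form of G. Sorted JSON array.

Compute FIRST by fixpoint:
pass 1:
  A via A→a: +{a}
  B via B→a: +{a}
  B via B→b b A: +{b}
  S via S→B: +{a,b}
  FIRST[S]={a,b}  FIRST[A]={a}  FIRST[B]={a,b}
pass 2: (stable)
  FIRST[S]={a,b}  FIRST[A]={a}  FIRST[B]={a,b}

FOLLOW sets:
FOLLOW(S) := {$}
round 1:
  B→S A a: FOLLOW(S) ⊇ FIRST(A) = {a}; new: +{a}
  B→S A a: FOLLOW(A) ⊇ FIRST(a) = {a}; new: +{a}
  S→B: FOLLOW(B) ⊇ FOLLOW(S) ⊇ {$,a}; new: +{$,a}
  FOLLOW(S)={$,a}  FOLLOW(A)={a}  FOLLOW(B)={$,a}
round 2:
  B→b b A: FOLLOW(A) ⊇ FOLLOW(B) ⊇ {$,a}; new: +{$}
  FOLLOW(S)={$,a}  FOLLOW(A)={$,a}  FOLLOW(B)={$,a}
round 3: (stable)
  FOLLOW(S)={$,a}  FOLLOW(A)={$,a}  FOLLOW(B)={$,a}

FOLLOW(S) = ["$", "a"]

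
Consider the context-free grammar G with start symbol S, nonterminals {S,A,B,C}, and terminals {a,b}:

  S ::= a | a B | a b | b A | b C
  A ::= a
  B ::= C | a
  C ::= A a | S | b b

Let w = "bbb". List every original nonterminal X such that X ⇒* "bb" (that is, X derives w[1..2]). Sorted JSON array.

CNF form of G:
  S -> T0 B | T0 T1 | T1 A | T1 C | a
  A -> a
  B -> A T0 | T0 B | T0 T1 | T1 A | T1 C | T1 T1 | a
  C -> A T0 | T0 B | T0 T1 | T1 A | T1 C | T1 T1 | a
  T0 -> a
  T1 -> b

CYK fill, restricted to cells inside w[1..2]:
  T[1,1] 'b' = {T1}  orig:{}
  T[2,2] 'b' = {T1}  orig:{}
  T[1,2] 'bb' = {B,C}

Original NTs in T[1,2] deriving "bb": ["B", "C"]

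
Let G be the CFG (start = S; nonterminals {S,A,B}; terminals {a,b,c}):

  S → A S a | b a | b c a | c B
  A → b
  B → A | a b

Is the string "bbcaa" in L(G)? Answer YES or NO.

Convert to CNF:
  S -> A X3 | T1 T0 | T1 X4 | T2 B
  A -> b
  B -> T0 T1 | b
  T0 -> a
  T1 -> b
  T2 -> c
  X3 -> S T0
  X4 -> T2 T0

CYK fill:
  T[0,0] 'b' = {A,B,T1}  orig:{A,B}
  T[1,1] 'b' = {A,B,T1}  orig:{A,B}
  T[2,2] 'c' = {T2}  orig:{}
  T[3,3] 'a' = {T0}  orig:{}
  T[4,4] 'a' = {T0}  orig:{}
  T[0,1] 'bb' = ∅
  T[1,2] 'bc' = ∅
  T[2,3] 'ca' = {X4}  orig:{}
  T[3,4] 'aa' = ∅
  T[0,2] 'bbc' = ∅
  T[1,3] 'bca' = {S}
  T[2,4] 'caa' = ∅
  T[0,3] 'bbca' = ∅
  T[1,4] 'bcaa' = {X3}  orig:{}
  T[0,4] 'bbcaa' = {S}

S ∈ T[0,4] ⇒ YES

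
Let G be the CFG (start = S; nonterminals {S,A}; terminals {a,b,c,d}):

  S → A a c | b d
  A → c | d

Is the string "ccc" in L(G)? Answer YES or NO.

CNF form of G:
  S -> A X4 | T2 T3
  A -> c | d
  T0 -> a
  T1 -> c
  T2 -> b
  T3 -> d
  X4 -> T0 T1

CYK table (by increasing span):
  cell(0,0) c: {A,T1}  orig:{A}
  cell(1,1) c: {A,T1}  orig:{A}
  cell(2,2) c: {A,T1}  orig:{A}
  cell(0,1) cc: ∅
  cell(1,2) cc: ∅
  cell(0,2) ccc: ∅

S ∉ T[0,2] ⇒ NO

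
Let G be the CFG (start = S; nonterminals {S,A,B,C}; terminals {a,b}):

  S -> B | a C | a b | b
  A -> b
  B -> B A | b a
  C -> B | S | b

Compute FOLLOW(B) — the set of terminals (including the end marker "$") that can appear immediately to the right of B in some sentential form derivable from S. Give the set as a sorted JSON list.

FIRST iteration:
round 1:
  A via A→b: +{b}
  B via B→b a: +{b}
  C via C→B: +{b}
  S via S→B: +{b}
  S via S→a C: +{a}
  FIRST(S)={a,b}  FIRST(A)={b}  FIRST(B)={b}  FIRST(C)={b}
round 2:
  C via C→S: +{a}
  FIRST(S)={a,b}  FIRST(A)={b}  FIRST(B)={b}  FIRST(C)={a,b}
round 3: (stable)
  FIRST(S)={a,b}  FIRST(A)={b}  FIRST(B)={b}  FIRST(C)={a,b}

Compute FOLLOW by fixpoint:
seed FOLLOW(S) with $
iter 1:
  B→B A: FOLLOW(B) ⊇ FIRST(A) = {b}; new: +{b}
  B→B A: FOLLOW(A) ⊇ FOLLOW(B) ⊇ {b}; new: +{b}
  S→B: FOLLOW(B) ⊇ FOLLOW(S) ⊇ {$}; new: +{$}
  S→a C: FOLLOW(C) ⊇ FOLLOW(S) ⊇ {$}; new: +{$}
  FOLLOW[S]={$}  FOLLOW[A]={b}  FOLLOW[B]={$,b}  FOLLOW[C]={$}
iter 2:
  B→B A: FOLLOW(A) ⊇ FOLLOW(B) ⊇ {$,b}; new: +{$}
  FOLLOW[S]={$}  FOLLOW[A]={$,b}  FOLLOW[B]={$,b}  FOLLOW[C]={$}
iter 3: (no change)
  FOLLOW[S]={$}  FOLLOW[A]={$,b}  FOLLOW[B]={$,b}  FOLLOW[C]={$}

FOLLOW(B) = ["$", "b"]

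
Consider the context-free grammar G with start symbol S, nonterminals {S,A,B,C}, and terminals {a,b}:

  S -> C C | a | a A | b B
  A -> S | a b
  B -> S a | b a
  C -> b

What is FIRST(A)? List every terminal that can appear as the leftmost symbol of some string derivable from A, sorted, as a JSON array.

Compute FIRST by fixpoint:
pass 1:
  A via A→a b: +{a}
  B via B→b a: +{b}
  C via C→b: +{b}
  S via S→C C: +{b}
  S via S→a: +{a}
  FIRST(S)={a,b}  FIRST(A)={a}  FIRST(B)={b}  FIRST(C)={b}
pass 2:
  A via A→S: +{b}
  B via B→S a: +{a}
  FIRST(S)={a,b}  FIRST(A)={a,b}  FIRST(B)={a,b}  FIRST(C)={b}
pass 3: done
  FIRST(S)={a,b}  FIRST(A)={a,b}  FIRST(B)={a,b}  FIRST(C)={b}

FIRST(A) = ["a", "b"]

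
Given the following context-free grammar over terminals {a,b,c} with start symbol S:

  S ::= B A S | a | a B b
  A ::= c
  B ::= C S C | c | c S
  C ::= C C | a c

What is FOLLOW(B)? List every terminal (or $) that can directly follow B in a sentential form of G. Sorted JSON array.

FIRST iteration:
[1]
  A via A→c: +{c}
  B via B→c: +{c}
  C via C→a c: +{a}
  S via S→B A S: +{c}
  S via S→a: +{a}
  S: {a,c}  A: {c}  B: {c}  C: {a}
[2]
  B via B→C S C: +{a}
  S: {a,c}  A: {c}  B: {a,c}  C: {a}
[3] (no change)
  S: {a,c}  A: {c}  B: {a,c}  C: {a}

FOLLOW sets:
seed FOLLOW(S) with $
iter 1:
  B→C S C: FOLLOW(C) ⊇ FIRST(S) = {a,c}; new: +{a,c}
  B→C S C: FOLLOW(S) ⊇ FIRST(C) = {a}; new: +{a}
  S→B A S: FOLLOW(B) ⊇ FIRST(A) = {c}; new: +{c}
  S→B A S: FOLLOW(A) ⊇ FIRST(S) = {a,c}; new: +{a,c}
  S→a B b: FOLLOW(B) ⊇ FIRST(b) = {b}; new: +{b}
  FOLLOW[S]={$,a}  FOLLOW[A]={a,c}  FOLLOW[B]={b,c}  FOLLOW[C]={a,c}
iter 2:
  B→C S C: FOLLOW(C) ⊇ FOLLOW(B) ⊇ {b,c}; new: +{b}
  B→c S: FOLLOW(S) ⊇ FOLLOW(B) ⊇ {b,c}; new: +{b,c}
  FOLLOW[S]={$,a,b,c}  FOLLOW[A]={a,c}  FOLLOW[B]={b,c}  FOLLOW[C]={a,b,c}
iter 3: — fixpoint
  FOLLOW[S]={$,a,b,c}  FOLLOW[A]={a,c}  FOLLOW[B]={b,c}  FOLLOW[C]={a,b,c}

FOLLOW(B) = ["b", "c"]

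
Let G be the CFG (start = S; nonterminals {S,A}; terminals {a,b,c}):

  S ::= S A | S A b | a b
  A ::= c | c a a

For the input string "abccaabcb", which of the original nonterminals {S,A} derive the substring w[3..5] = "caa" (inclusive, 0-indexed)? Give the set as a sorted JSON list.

CNF form of G:
  S -> S A | S X4 | T1 T2
  A -> T0 X3 | c
  T0 -> c
  T1 -> a
  T2 -> b
  X3 -> T1 T1
  X4 -> A T2

CYK table (by increasing span) — only the sub-triangle for w[3..5]:
  T[3,3] 'c' = {A,T0}  orig:{A}
  T[4,4] 'a' = {T1}  orig:{}
  T[5,5] 'a' = {T1}  orig:{}
  T[3,4] 'ca' = ∅
  T[4,5] 'aa' = {X3}  orig:{}
  T[3,5] 'caa' = {A}

Original NTs in T[3,5] deriving "caa": ["A"]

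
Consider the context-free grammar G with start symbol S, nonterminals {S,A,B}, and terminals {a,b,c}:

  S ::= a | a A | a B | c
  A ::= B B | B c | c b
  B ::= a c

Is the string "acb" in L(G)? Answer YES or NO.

CNF form of G:
  S -> T2 A | T2 B | a | c
  A -> B B | B T0 | T0 T1
  B -> T2 T0
  T0 -> c
  T1 -> b
  T2 -> a

CYK fill:
  [0..0]={S,T2}  "a"  orig:{S}
  [1..1]={S,T0}  "c"  orig:{S}
  [2..2]={T1}  "b"  orig:{}
  [0..1]={B}  "ac"
  [1..2]={A}  "cb"
  [0..2]={S}  "acb"

S ∈ T[0,2] ⇒ YES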